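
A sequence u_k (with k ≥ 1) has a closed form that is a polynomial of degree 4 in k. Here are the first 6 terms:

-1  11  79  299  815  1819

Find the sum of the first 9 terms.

1st diffs: 12, 68, 220, 516, 1004.
2nd diffs: 56, 152, 296, 488.
3rd diffs: 96, 144, 192.
4th diffs: 48, 48 (constant).
Newton forward-difference form: u_k = -1 + 12·C(k-1,1) + 56·C(k-1,2) + 96·C(k-1,3) + 48·C(k-1,4).
Continuing: 3551, 6299, 10399.
Summing k = 1..9 (9 terms) gives 23271.

23271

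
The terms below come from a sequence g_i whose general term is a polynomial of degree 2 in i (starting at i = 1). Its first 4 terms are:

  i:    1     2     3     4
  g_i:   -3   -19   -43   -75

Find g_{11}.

-523

1st diffs: -16, -24, -32.
2nd diffs: -8, -8 (constant).
Newton forward-difference form: g_i = -3 + (-16)·C(i-1,1) + (-8)·C(i-1,2).
At i = 11: i-1 = 10, so g_{11} = -3 - 160 - 360 = -523.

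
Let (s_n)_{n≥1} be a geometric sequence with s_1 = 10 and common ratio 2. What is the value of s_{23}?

41943040

s_n = 10·2^(n-1).
s_{23} = 10·2^22 = 41943040.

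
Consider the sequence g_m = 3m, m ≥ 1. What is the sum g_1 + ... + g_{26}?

Over m = 1..26: Σm = 351.
Total = (3)·351 = 1053.

1053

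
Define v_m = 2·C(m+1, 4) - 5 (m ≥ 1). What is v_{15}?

3635

C(16, 4) = 1820, so v_{15} = 3635.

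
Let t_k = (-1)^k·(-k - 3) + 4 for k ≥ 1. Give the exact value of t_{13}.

20

(-1)^13 = -1; -k - 3 at k=13 is -16; so t_{13} = 20.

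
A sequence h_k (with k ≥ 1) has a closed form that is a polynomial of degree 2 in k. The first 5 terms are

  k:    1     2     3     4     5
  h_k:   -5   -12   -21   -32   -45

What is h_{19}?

1st diffs: -7, -9, -11, -13.
2nd diffs: -2, -2, -2 (constant).
Newton forward-difference form: h_k = -5 + (-7)·C(k-1,1) + (-2)·C(k-1,2).
At k = 19: k-1 = 18, so h_{19} = -5 - 126 - 306 = -437.

-437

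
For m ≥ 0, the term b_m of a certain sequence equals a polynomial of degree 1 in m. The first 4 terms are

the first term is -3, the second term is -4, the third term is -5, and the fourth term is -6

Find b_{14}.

-17

1st diffs: -1, -1, -1 (constant).
So b_m = -m - 3.
Evaluating at m = 14 gives b_{14} = -17.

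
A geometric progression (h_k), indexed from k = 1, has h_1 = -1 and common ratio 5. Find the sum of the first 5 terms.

h_k = (-1)·5^(k-1).
S = (-1)·(5^5 - 1)/(5 - 1) = (-1)·(3125 - 1)/(4) = -781.

-781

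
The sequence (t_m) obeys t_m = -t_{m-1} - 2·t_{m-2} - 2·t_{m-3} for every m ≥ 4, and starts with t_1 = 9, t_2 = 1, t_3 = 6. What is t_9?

24

Applying the relation repeatedly:
t_4 = -26  t_5 = 12  t_6 = 28  t_7 = 0  t_8 = -80  t_9 = 24.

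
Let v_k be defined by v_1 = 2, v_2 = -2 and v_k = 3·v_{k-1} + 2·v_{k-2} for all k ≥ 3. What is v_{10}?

-19610

Applying the relation repeatedly:
v_3 = -2  v_4 = -10  v_5 = -34  v_6 = -122  v_7 = -434  v_8 = -1546  v_9 = -5506  v_{10} = -19610.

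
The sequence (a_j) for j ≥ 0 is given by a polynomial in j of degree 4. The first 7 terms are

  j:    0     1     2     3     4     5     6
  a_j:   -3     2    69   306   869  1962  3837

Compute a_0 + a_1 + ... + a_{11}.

105410

1st diffs: 5, 67, 237, 563, 1093, 1875.
2nd diffs: 62, 170, 326, 530, 782.
3rd diffs: 108, 156, 204, 252.
4th diffs: 48, 48, 48 (constant).
So a_j = 2j^4 + 6j^3 - j^2 - 2j - 3.
Continuing: …, 6794, 11181, 17394, 25877, …, a_{11} = 37122.
Summing j = 0..11 (12 terms) gives 105410.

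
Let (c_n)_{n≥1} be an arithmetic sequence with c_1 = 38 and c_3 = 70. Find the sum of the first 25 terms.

5750

Common difference d = (70 - 38) / (3 - 1) = 16.
c_n = 38 + (n - 1)·16.
c_{25} = 422; S = 25·(38 + 422)/2 = 5750.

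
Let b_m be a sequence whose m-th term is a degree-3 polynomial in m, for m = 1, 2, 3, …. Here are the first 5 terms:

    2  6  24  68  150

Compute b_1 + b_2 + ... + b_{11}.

1st diffs: 4, 18, 44, 82.
2nd diffs: 14, 26, 38.
3rd diffs: 12, 12 (constant).
So b_m = 2m^3 - 5m^2 + 5m.
Continuing: …, 282, 476, 744, 1098, …, b_{11} = 2112.
Summing m = 1..11 (11 terms) gives 6512.

6512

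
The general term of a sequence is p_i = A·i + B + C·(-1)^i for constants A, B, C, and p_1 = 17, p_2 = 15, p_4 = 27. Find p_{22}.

135

Write the equations: A + B - C = 17; 2A + B + C = 15; 4A + B + C = 27.
Subtracting the first from the second: A + 2C = -2.
Subtracting the second from the third: 2A = 12.
Solving: C = -4, A = 6, then B = 7.
Hence p_{22} = 6·22 + 7 + (-4)·1 = 135.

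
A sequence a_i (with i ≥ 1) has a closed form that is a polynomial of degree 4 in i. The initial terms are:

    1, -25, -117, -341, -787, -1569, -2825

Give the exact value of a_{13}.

-31067

1st diffs: -26, -92, -224, -446, -782, -1256.
2nd diffs: -66, -132, -222, -336, -474.
3rd diffs: -66, -90, -114, -138.
4th diffs: -24, -24, -24 (constant).
So a_i = -i^4 - i^3 - 2i^2 + 2i + 3.
Evaluating at i = 13 gives a_{13} = -31067.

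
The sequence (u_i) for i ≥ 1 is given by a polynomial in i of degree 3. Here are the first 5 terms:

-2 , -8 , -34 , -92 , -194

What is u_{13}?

1st diffs: -6, -26, -58, -102.
2nd diffs: -20, -32, -44.
3rd diffs: -12, -12 (constant).
Newton forward-difference form: u_i = -2 + (-6)·C(i-1,1) + (-20)·C(i-1,2) + (-12)·C(i-1,3).
At i = 13: i-1 = 12, so u_{13} = -2 - 72 - 1320 - 2640 = -4034.

-4034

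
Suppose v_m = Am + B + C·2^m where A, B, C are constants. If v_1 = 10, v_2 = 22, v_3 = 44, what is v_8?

1294

At m = 1, 2, 3: A + B + 2C = 10; 2A + B + 4C = 22; 3A + B + 8C = 44.
Subtracting the first from the second: A + 2C = 12.
Subtracting the second from the third: A + 4C = 22.
Solving: C = 5, A = 2, then B = -2.
Therefore v_8 = 16 + (-2) + 5·256 = 1294.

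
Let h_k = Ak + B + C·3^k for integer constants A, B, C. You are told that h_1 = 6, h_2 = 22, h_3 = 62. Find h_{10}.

Write the equations: A + B + 3C = 6; 2A + B + 9C = 22; 3A + B + 27C = 62.
Subtracting the first from the second: A + 6C = 16.
Subtracting the second from the third: A + 18C = 40.
Solving: C = 2, A = 4, then B = -4.
Therefore h_{10} = 40 + (-4) + 2·59049 = 118134.

118134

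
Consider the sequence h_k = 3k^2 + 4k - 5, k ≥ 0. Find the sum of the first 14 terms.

Over k = 0..13: Σk = 91, Σk² = 819.
Total = (3)·819 + (4)·91 + (-5)·14 = 2751.

2751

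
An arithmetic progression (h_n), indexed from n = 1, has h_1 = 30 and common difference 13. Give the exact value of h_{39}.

h_n = 30 + (n - 1)·13.
h_{39} = 30 + 38·13 = 524.

524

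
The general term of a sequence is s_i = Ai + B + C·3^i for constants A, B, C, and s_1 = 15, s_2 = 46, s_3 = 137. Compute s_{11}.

885745

At i = 1, 2, 3: A + B + 3C = 15; 2A + B + 9C = 46; 3A + B + 27C = 137.
Subtracting the first from the second: A + 6C = 31.
Subtracting the second from the third: A + 18C = 91.
Solving: C = 5, A = 1, then B = -1.
So s_i = 1·i + (-1) + 5·3^i; at i=11 this is 885745.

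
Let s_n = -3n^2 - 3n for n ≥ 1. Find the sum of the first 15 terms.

Over n = 1..15: Σn = 120, Σn² = 1240.
Total = (-3)·1240 + (-3)·120 = -4080.

-4080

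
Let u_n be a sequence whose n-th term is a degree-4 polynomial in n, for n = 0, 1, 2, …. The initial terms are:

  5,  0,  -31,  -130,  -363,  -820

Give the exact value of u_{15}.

-54670

1st diffs: -5, -31, -99, -233, -457.
2nd diffs: -26, -68, -134, -224.
3rd diffs: -42, -66, -90.
4th diffs: -24, -24 (constant).
Newton forward-difference form: u_n = 5 + (-5)·C(n,1) + (-26)·C(n,2) + (-42)·C(n,3) + (-24)·C(n,4).
At n = 15: n = 15, so u_{15} = 5 - 75 - 2730 - 19110 - 32760 = -54670.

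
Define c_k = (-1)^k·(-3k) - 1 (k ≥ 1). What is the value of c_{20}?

-61

(-1)^20 = 1; -3k at k=20 is -60; so c_{20} = -61.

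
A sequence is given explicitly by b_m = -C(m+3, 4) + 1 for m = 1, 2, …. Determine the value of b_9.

-494

C(12, 4) = 495, so b_9 = -494.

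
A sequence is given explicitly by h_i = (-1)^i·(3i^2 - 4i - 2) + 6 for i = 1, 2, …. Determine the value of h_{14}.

(-1)^14 = 1; 3i^2 - 4i - 2 at i=14 is 530; so h_{14} = 536.

536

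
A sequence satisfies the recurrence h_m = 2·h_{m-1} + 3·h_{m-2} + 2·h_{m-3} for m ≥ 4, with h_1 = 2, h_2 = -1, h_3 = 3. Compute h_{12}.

h_4 = 7, h_5 = 21, h_6 = 69, h_7 = 215, h_8 = 679, h_9 = 2141, h_{10} = 6749, h_{11} = 21279, h_{12} = 67087.

67087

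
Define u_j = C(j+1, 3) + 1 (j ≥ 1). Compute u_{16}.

681

C(17, 3) = 680, so u_{16} = 681.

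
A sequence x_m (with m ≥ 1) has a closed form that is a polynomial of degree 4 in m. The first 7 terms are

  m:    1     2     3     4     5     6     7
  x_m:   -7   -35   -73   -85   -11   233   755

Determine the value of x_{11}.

8623

1st diffs: -28, -38, -12, 74, 244, 522.
2nd diffs: -10, 26, 86, 170, 278.
3rd diffs: 36, 60, 84, 108.
4th diffs: 24, 24, 24 (constant).
So x_m = m^4 - 4m^3 - 6m^2 + 3m - 1.
Evaluating at m = 11 gives x_{11} = 8623.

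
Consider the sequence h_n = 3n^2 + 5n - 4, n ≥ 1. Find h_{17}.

h_{17} = 3·17^2 + 5·17 - 4 = 948.

948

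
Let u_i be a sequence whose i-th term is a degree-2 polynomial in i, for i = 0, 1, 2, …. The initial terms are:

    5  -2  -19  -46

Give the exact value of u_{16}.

-1307

1st diffs: -7, -17, -27.
2nd diffs: -10, -10 (constant).
So u_i = -5i^2 - 2i + 5.
Evaluating at i = 16 gives u_{16} = -1307.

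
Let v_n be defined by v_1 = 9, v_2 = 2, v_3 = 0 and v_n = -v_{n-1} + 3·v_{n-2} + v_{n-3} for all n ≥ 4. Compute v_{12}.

Compute successive terms:
v_4 = 15  v_5 = -13  v_6 = 58  v_7 = -82  v_8 = 243  v_9 = -431  v_{10} = 1078  v_{11} = -2128  v_{12} = 4931.

4931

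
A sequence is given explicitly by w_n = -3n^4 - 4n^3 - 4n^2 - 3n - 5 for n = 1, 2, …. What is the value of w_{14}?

w_{14} = -3·14^4 - 4·14^3 - 4·14^2 - 3·14 - 5 = -127055.

-127055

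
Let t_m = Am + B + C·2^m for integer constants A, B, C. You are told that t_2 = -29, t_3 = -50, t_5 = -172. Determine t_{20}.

-5242907

Write the equations: 2A + B + 4C = -29; 3A + B + 8C = -50; 5A + B + 32C = -172.
Subtracting the first from the second: A + 4C = -21.
Subtracting the second from the third: 2A + 24C = -122.
Solving: C = -5, A = -1, then B = -7.
Hence t_{20} = -1·20 + (-7) + (-5)·1048576 = -5242907.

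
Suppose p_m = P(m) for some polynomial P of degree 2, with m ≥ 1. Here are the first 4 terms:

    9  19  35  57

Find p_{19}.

1st diffs: 10, 16, 22.
2nd diffs: 6, 6 (constant).
Newton forward-difference form: p_m = 9 + 10·C(m-1,1) + 6·C(m-1,2).
At m = 19: m-1 = 18, so p_{19} = 9 + 180 + 918 = 1107.

1107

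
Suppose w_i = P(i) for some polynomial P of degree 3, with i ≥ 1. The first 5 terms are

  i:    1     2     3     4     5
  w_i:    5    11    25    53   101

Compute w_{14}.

2423

1st diffs: 6, 14, 28, 48.
2nd diffs: 8, 14, 20.
3rd diffs: 6, 6 (constant).
Newton forward-difference form: w_i = 5 + 6·C(i-1,1) + 8·C(i-1,2) + 6·C(i-1,3).
At i = 14: i-1 = 13, so w_{14} = 5 + 78 + 624 + 1716 = 2423.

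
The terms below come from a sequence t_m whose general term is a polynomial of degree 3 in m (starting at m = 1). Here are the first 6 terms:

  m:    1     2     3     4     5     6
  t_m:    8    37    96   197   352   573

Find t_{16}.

9053

1st diffs: 29, 59, 101, 155, 221.
2nd diffs: 30, 42, 54, 66.
3rd diffs: 12, 12, 12 (constant).
Newton forward-difference form: t_m = 8 + 29·C(m-1,1) + 30·C(m-1,2) + 12·C(m-1,3).
At m = 16: m-1 = 15, so t_{16} = 8 + 435 + 3150 + 5460 = 9053.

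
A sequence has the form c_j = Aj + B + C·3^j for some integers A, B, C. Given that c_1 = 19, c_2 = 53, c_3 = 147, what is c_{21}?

At j = 1, 2, 3: A + B + 3C = 19; 2A + B + 9C = 53; 3A + B + 27C = 147.
Subtracting the first from the second: A + 6C = 34.
Subtracting the second from the third: A + 18C = 94.
Solving: C = 5, A = 4, then B = 0.
Hence c_{21} = 4·21 + 0 + 5·10460353203 = 52301766099.

52301766099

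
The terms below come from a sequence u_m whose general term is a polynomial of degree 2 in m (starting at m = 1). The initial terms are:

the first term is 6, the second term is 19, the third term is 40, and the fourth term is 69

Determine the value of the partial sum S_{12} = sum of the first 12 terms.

1st diffs: 13, 21, 29.
2nd diffs: 8, 8 (constant).
Newton forward-difference form: u_m = 6 + 13·C(m-1,1) + 8·C(m-1,2).
Continuing: …, 106, 151, 204, 265, …, u_{12} = 589.
Summing m = 1..12 (12 terms) gives 2690.

2690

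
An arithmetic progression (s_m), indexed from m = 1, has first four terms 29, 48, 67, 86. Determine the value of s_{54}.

Common difference d = 19.
s_m = 29 + (m - 1)·19.
s_{54} = 29 + 53·19 = 1036.

1036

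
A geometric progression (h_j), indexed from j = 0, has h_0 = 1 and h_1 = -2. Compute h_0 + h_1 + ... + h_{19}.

Common ratio r = -2.
h_j = 1·(-2)^(j-0).
S = 1·((-2)^20 - 1)/(-2 - 1) = 1·(1048576 - 1)/(-3) = -349525.

-349525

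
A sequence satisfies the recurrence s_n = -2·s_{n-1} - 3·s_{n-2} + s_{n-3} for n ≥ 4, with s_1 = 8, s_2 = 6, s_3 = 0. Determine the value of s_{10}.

Iterate the recurrence:
s_4 = -10  s_5 = 26  s_6 = -22  s_7 = -44  s_8 = 180  s_9 = -250  s_{10} = -84.

-84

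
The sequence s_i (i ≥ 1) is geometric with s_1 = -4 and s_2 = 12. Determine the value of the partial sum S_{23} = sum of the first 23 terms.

-94143178828

Common ratio r = -3.
s_i = (-4)·(-3)^(i-1).
S = (-4)·((-3)^23 - 1)/(-3 - 1) = (-4)·(-94143178827 - 1)/(-4) = -94143178828.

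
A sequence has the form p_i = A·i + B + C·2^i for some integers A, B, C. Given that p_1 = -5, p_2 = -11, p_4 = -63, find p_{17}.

Write the equations: A + B + 2C = -5; 2A + B + 4C = -11; 4A + B + 16C = -63.
Subtracting the first from the second: A + 2C = -6.
Subtracting the second from the third: 2A + 12C = -52.
Solving: C = -5, A = 4, then B = 1.
Therefore p_{17} = 68 + 1 + (-5)·131072 = -655291.

-655291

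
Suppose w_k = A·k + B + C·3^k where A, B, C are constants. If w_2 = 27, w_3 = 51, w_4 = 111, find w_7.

At k = 2, 3, 4: 2A + B + 9C = 27; 3A + B + 27C = 51; 4A + B + 81C = 111.
Subtracting the first from the second: A + 18C = 24.
Subtracting the second from the third: A + 54C = 60.
Solving: C = 1, A = 6, then B = 6.
Therefore w_7 = 42 + 6 + 1·2187 = 2235.

2235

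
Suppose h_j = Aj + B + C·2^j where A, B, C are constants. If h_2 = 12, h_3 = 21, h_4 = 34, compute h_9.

555

Plug in j = 2, 3, 4: 2A + B + 4C = 12; 3A + B + 8C = 21; 4A + B + 16C = 34.
Subtracting the first from the second: A + 4C = 9.
Subtracting the second from the third: A + 8C = 13.
Solving: C = 1, A = 5, then B = -2.
Hence h_9 = 5·9 + (-2) + 1·512 = 555.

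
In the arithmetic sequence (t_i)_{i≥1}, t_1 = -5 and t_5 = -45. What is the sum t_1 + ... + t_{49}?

-12005

Common difference d = (-45 - (-5)) / (5 - 1) = -10.
t_i = -5 + (i - 1)·(-10).
t_{49} = -485; S = 49·(-5 + (-485))/2 = -12005.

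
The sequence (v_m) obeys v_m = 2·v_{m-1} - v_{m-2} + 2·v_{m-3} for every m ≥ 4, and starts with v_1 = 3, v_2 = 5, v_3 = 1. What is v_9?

207

Compute successive terms:
v_4 = 3; v_5 = 15; v_6 = 29; v_7 = 49; v_8 = 99; v_9 = 207.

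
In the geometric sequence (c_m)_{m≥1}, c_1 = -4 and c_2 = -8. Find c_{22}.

Common ratio r = 2.
c_m = (-4)·2^(m-1).
c_{22} = (-4)·2^21 = -8388608.

-8388608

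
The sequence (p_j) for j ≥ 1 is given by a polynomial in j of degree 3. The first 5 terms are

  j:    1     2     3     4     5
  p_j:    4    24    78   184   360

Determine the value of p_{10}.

2920

1st diffs: 20, 54, 106, 176.
2nd diffs: 34, 52, 70.
3rd diffs: 18, 18 (constant).
Newton forward-difference form: p_j = 4 + 20·C(j-1,1) + 34·C(j-1,2) + 18·C(j-1,3).
At j = 10: j-1 = 9, so p_{10} = 4 + 180 + 1224 + 1512 = 2920.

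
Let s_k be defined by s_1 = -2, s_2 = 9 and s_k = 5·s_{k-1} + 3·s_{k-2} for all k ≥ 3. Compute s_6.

Applying the relation repeatedly:
s_3 = 39; s_4 = 222; s_5 = 1227; s_6 = 6801.

6801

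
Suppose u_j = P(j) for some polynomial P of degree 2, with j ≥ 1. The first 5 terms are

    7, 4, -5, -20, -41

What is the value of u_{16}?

-668

1st diffs: -3, -9, -15, -21.
2nd diffs: -6, -6, -6 (constant).
Newton forward-difference form: u_j = 7 + (-3)·C(j-1,1) + (-6)·C(j-1,2).
At j = 16: j-1 = 15, so u_{16} = 7 - 45 - 630 = -668.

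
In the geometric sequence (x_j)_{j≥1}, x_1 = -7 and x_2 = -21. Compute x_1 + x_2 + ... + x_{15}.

Common ratio r = 3.
x_j = (-7)·3^(j-1).
S = (-7)·(3^15 - 1)/(3 - 1) = (-7)·(14348907 - 1)/(2) = -50221171.

-50221171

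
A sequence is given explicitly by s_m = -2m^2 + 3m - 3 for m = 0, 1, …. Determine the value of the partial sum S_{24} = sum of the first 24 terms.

-7892

Over m = 0..23: Σm = 276, Σm² = 4324.
Total = (-2)·4324 + (3)·276 + (-3)·24 = -7892.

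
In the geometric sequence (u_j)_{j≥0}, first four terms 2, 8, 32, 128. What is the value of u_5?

2048

Common ratio r = 4.
u_j = 2·4^(j-0).
u_5 = 2·4^5 = 2048.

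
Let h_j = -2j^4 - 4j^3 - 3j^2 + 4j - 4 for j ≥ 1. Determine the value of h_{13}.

-66369

h_{13} = -2·13^4 - 4·13^3 - 3·13^2 + 4·13 - 4 = -66369.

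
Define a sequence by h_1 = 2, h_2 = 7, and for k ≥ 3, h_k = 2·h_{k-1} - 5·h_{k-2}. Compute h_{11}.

-7316

h_3 = 4, h_4 = -27, h_5 = -74, h_6 = -13, h_7 = 344, h_8 = 753, h_9 = -214, h_{10} = -4193, h_{11} = -7316.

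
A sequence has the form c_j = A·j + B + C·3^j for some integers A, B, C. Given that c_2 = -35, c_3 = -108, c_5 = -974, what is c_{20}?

-13947137621

At j = 2, 3, 5: 2A + B + 9C = -35; 3A + B + 27C = -108; 5A + B + 243C = -974.
Subtracting the first from the second: A + 18C = -73.
Subtracting the second from the third: 2A + 216C = -866.
Solving: C = -4, A = -1, then B = 3.
Hence c_{20} = -1·20 + 3 + (-4)·3486784401 = -13947137621.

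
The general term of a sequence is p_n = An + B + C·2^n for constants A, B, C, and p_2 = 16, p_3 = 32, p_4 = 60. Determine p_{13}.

The three given values yield: 2A + B + 4C = 16; 3A + B + 8C = 32; 4A + B + 16C = 60.
Subtracting the first from the second: A + 4C = 16.
Subtracting the second from the third: A + 8C = 28.
Solving: C = 3, A = 4, then B = -4.
Hence p_{13} = 4·13 + (-4) + 3·8192 = 24624.

24624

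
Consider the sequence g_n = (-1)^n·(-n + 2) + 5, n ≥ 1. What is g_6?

1

(-1)^6 = 1; -n + 2 at n=6 is -4; so g_6 = 1.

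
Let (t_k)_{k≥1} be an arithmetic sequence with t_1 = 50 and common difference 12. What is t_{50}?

638

t_k = 50 + (k - 1)·12.
t_{50} = 50 + 49·12 = 638.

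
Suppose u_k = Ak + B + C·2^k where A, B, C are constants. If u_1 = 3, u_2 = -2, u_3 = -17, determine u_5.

-127

Plug in k = 1, 2, 3: A + B + 2C = 3; 2A + B + 4C = -2; 3A + B + 8C = -17.
Subtracting the first from the second: A + 2C = -5.
Subtracting the second from the third: A + 4C = -15.
Solving: C = -5, A = 5, then B = 8.
So u_k = 5·k + 8 + (-5)·2^k; at k=5 this is -127.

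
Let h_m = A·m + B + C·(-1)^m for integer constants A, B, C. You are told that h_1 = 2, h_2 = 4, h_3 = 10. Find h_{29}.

114

The three given values yield: A + B - C = 2; 2A + B + C = 4; 3A + B - C = 10.
Subtracting the first from the second: A + 2C = 2.
Subtracting the second from the third: A - 2C = 6.
Solving: C = -1, A = 4, then B = -3.
Hence h_{29} = 4·29 + (-3) + (-1)·(-1) = 114.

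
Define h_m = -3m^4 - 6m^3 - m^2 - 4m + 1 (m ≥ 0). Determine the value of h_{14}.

-131963

h_{14} = -3·14^4 - 6·14^3 - 1·14^2 - 4·14 + 1 = -131963.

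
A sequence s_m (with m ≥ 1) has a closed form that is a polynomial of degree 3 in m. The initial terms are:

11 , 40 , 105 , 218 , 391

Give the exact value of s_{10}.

2576

1st diffs: 29, 65, 113, 173.
2nd diffs: 36, 48, 60.
3rd diffs: 12, 12 (constant).
So s_m = 2m^3 + 6m^2 - 3m + 6.
Evaluating at m = 10 gives s_{10} = 2576.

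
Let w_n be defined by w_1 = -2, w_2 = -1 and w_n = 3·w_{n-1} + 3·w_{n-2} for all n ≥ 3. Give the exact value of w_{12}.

-1310985

Iterate the recurrence:
w_3 = -9;  w_4 = -30;  w_5 = -117;  w_6 = -441;  w_7 = -1674;  w_8 = -6345;  w_9 = -24057;  w_{10} = -91206;  w_{11} = -345789;  w_{12} = -1310985.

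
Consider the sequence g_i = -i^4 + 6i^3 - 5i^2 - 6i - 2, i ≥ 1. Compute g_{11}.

-7328

g_{11} = -1·11^4 + 6·11^3 - 5·11^2 - 6·11 - 2 = -7328.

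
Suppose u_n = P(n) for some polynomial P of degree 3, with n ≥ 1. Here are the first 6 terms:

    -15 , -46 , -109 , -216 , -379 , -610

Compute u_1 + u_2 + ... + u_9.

-5451

1st diffs: -31, -63, -107, -163, -231.
2nd diffs: -32, -44, -56, -68.
3rd diffs: -12, -12, -12 (constant).
Newton forward-difference form: u_n = -15 + (-31)·C(n-1,1) + (-32)·C(n-1,2) + (-12)·C(n-1,3).
Continuing: -921, -1324, -1831.
Summing n = 1..9 (9 terms) gives -5451.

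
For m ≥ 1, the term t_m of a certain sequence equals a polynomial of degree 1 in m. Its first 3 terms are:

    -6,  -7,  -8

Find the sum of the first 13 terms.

-156

1st diffs: -1, -1 (constant).
So t_m = -m - 5.
Continuing: …, -9, -10, -11, -12, …, t_{13} = -18.
Summing m = 1..13 (13 terms) gives -156.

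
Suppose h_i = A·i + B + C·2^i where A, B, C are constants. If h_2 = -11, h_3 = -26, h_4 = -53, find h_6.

-203

Plug in i = 2, 3, 4: 2A + B + 4C = -11; 3A + B + 8C = -26; 4A + B + 16C = -53.
Subtracting the first from the second: A + 4C = -15.
Subtracting the second from the third: A + 8C = -27.
Solving: C = -3, A = -3, then B = 7.
Hence h_6 = -3·6 + 7 + (-3)·64 = -203.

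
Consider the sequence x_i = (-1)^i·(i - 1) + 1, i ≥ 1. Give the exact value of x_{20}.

20

(-1)^20 = 1; i - 1 at i=20 is 19; so x_{20} = 20.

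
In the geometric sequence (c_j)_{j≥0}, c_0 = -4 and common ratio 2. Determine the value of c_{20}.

-4194304

c_j = (-4)·2^(j-0).
c_{20} = (-4)·2^20 = -4194304.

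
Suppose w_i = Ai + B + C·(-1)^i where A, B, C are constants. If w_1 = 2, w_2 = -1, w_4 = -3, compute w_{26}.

Write the equations: A + B - C = 2; 2A + B + C = -1; 4A + B + C = -3.
Subtracting the first from the second: A + 2C = -3.
Subtracting the second from the third: 2A = -2.
Solving: C = -1, A = -1, then B = 2.
Therefore w_{26} = -26 + 2 + (-1)·1 = -25.

-25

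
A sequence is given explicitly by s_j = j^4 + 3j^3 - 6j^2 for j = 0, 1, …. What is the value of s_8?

s_8 = 1·8^4 + 3·8^3 - 6·8^2 = 5248.

5248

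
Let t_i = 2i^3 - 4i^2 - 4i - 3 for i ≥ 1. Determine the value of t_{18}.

t_{18} = 2·18^3 - 4·18^2 - 4·18 - 3 = 10293.

10293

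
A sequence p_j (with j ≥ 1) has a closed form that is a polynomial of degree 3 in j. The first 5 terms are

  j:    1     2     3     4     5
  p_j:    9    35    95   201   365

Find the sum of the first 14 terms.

1st diffs: 26, 60, 106, 164.
2nd diffs: 34, 46, 58.
3rd diffs: 12, 12 (constant).
Newton forward-difference form: p_j = 9 + 26·C(j-1,1) + 34·C(j-1,2) + 12·C(j-1,3).
Continuing: …, 599, 915, 1325, 1841, …, p_{14} = 6431.
Summing j = 1..14 (14 terms) gives 26880.

26880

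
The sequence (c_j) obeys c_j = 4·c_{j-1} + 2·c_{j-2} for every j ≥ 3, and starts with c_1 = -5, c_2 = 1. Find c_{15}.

Applying the relation repeatedly:
c_3 = -6;  c_4 = -22;  c_5 = -100;  …;  c_{12} = -3446112;  c_{13} = -15333440;  c_{14} = -68225984;  c_{15} = -303570816.

-303570816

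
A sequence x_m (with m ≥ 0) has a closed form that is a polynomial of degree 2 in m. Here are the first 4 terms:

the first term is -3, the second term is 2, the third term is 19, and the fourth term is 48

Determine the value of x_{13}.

1st diffs: 5, 17, 29.
2nd diffs: 12, 12 (constant).
Newton forward-difference form: x_m = -3 + 5·C(m,1) + 12·C(m,2).
At m = 13: m = 13, so x_{13} = -3 + 65 + 936 = 998.

998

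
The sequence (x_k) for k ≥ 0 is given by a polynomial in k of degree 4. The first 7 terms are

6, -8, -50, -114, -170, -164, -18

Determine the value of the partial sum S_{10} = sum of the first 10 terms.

1st diffs: -14, -42, -64, -56, 6, 146.
2nd diffs: -28, -22, 8, 62, 140.
3rd diffs: 6, 30, 54, 78.
4th diffs: 24, 24, 24 (constant).
So x_k = k^4 - 5k^3 - 6k^2 - 4k + 6.
Continuing: 370, 1126, 2400.
Summing k = 0..9 (10 terms) gives 3378.

3378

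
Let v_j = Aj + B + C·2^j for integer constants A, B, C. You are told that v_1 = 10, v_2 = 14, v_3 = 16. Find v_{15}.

-32672

Write the equations: A + B + 2C = 10; 2A + B + 4C = 14; 3A + B + 8C = 16.
Subtracting the first from the second: A + 2C = 4.
Subtracting the second from the third: A + 4C = 2.
Solving: C = -1, A = 6, then B = 6.
Hence v_{15} = 6·15 + 6 + (-1)·32768 = -32672.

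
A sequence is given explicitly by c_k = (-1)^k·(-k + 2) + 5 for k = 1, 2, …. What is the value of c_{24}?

-17

(-1)^24 = 1; -k + 2 at k=24 is -22; so c_{24} = -17.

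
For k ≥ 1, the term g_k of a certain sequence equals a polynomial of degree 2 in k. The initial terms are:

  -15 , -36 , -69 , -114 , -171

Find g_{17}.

1st diffs: -21, -33, -45, -57.
2nd diffs: -12, -12, -12 (constant).
Newton forward-difference form: g_k = -15 + (-21)·C(k-1,1) + (-12)·C(k-1,2).
At k = 17: k-1 = 16, so g_{17} = -15 - 336 - 1440 = -1791.

-1791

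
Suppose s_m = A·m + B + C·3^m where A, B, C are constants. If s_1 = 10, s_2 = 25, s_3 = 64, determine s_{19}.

2324522992

Write the equations: A + B + 3C = 10; 2A + B + 9C = 25; 3A + B + 27C = 64.
Subtracting the first from the second: A + 6C = 15.
Subtracting the second from the third: A + 18C = 39.
Solving: C = 2, A = 3, then B = 1.
So s_m = 3·m + 1 + 2·3^m; at m=19 this is 2324522992.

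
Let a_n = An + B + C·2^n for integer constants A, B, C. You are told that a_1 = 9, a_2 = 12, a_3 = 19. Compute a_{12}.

8186

At n = 1, 2, 3: A + B + 2C = 9; 2A + B + 4C = 12; 3A + B + 8C = 19.
Subtracting the first from the second: A + 2C = 3.
Subtracting the second from the third: A + 4C = 7.
Solving: C = 2, A = -1, then B = 6.
Therefore a_{12} = -12 + 6 + 2·4096 = 8186.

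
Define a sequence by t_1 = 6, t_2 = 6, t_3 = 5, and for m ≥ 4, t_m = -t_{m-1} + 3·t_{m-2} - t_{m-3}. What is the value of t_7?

Step forward from the initial values:
t_4 = 7  t_5 = 2  t_6 = 14  t_7 = -15.

-15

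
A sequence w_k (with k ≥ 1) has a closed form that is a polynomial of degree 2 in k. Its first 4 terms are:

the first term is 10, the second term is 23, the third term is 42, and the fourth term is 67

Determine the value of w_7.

1st diffs: 13, 19, 25.
2nd diffs: 6, 6 (constant).
Newton forward-difference form: w_k = 10 + 13·C(k-1,1) + 6·C(k-1,2).
At k = 7: k-1 = 6, so w_7 = 10 + 78 + 90 = 178.

178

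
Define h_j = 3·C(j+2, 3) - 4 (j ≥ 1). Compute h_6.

C(8, 3) = 56, so h_6 = 164.

164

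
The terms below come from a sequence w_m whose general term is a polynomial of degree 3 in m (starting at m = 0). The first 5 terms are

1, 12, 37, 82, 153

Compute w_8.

1st diffs: 11, 25, 45, 71.
2nd diffs: 14, 20, 26.
3rd diffs: 6, 6 (constant).
So w_m = m^3 + 4m^2 + 6m + 1.
Evaluating at m = 8 gives w_8 = 817.

817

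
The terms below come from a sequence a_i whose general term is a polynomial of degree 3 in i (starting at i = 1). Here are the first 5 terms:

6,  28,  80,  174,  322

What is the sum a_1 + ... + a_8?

1st diffs: 22, 52, 94, 148.
2nd diffs: 30, 42, 54.
3rd diffs: 12, 12 (constant).
Newton forward-difference form: a_i = 6 + 22·C(i-1,1) + 30·C(i-1,2) + 12·C(i-1,3).
Continuing: 536, 828, 1210.
Summing i = 1..8 (8 terms) gives 3184.

3184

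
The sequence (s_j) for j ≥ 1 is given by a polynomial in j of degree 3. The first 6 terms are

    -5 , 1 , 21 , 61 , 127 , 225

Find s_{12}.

1821

1st diffs: 6, 20, 40, 66, 98.
2nd diffs: 14, 20, 26, 32.
3rd diffs: 6, 6, 6 (constant).
Newton forward-difference form: s_j = -5 + 6·C(j-1,1) + 14·C(j-1,2) + 6·C(j-1,3).
At j = 12: j-1 = 11, so s_{12} = -5 + 66 + 770 + 990 = 1821.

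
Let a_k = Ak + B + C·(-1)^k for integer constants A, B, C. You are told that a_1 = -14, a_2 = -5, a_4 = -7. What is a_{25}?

-38

Write the equations: A + B - C = -14; 2A + B + C = -5; 4A + B + C = -7.
Subtracting the first from the second: A + 2C = 9.
Subtracting the second from the third: 2A = -2.
Solving: C = 5, A = -1, then B = -8.
Hence a_{25} = -1·25 + (-8) + 5·(-1) = -38.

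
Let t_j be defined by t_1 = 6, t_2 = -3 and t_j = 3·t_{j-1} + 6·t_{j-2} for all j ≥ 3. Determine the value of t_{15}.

850089087

Applying the relation repeatedly:
t_3 = 27; t_4 = 63; t_5 = 351; …; t_{12} = 10170279; t_{13} = 44468271; t_{14} = 194426487; t_{15} = 850089087.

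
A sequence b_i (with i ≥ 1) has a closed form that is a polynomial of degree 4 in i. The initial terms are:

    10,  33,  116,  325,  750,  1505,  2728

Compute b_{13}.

1st diffs: 23, 83, 209, 425, 755, 1223.
2nd diffs: 60, 126, 216, 330, 468.
3rd diffs: 66, 90, 114, 138.
4th diffs: 24, 24, 24 (constant).
So b_i = i^4 + i^3 - i^2 + 4i + 5.
Evaluating at i = 13 gives b_{13} = 30646.

30646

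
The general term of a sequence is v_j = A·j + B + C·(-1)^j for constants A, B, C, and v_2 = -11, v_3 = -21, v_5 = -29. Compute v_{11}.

-53

Plug in j = 2, 3, 5: 2A + B + C = -11; 3A + B - C = -21; 5A + B - C = -29.
Subtracting the first from the second: A - 2C = -10.
Subtracting the second from the third: 2A = -8.
Solving: C = 3, A = -4, then B = -6.
Therefore v_{11} = -44 + (-6) + 3·(-1) = -53.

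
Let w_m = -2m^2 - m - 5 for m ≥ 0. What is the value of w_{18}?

w_{18} = -2·18^2 - 1·18 - 5 = -671.

-671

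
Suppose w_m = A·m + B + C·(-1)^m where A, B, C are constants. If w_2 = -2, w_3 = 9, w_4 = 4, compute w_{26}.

70

Write the equations: 2A + B + C = -2; 3A + B - C = 9; 4A + B + C = 4.
Subtracting the first from the second: A - 2C = 11.
Subtracting the second from the third: A + 2C = -5.
Solving: C = -4, A = 3, then B = -4.
Hence w_{26} = 3·26 + (-4) + (-4)·1 = 70.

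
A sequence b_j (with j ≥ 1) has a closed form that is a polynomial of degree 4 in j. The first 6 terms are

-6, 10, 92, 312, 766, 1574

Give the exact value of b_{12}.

1st diffs: 16, 82, 220, 454, 808.
2nd diffs: 66, 138, 234, 354.
3rd diffs: 72, 96, 120.
4th diffs: 24, 24 (constant).
So b_j = j^4 + 2j^3 - 4j^2 - j - 4.
Evaluating at j = 12 gives b_{12} = 23600.

23600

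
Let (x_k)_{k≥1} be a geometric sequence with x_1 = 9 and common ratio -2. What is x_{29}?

2415919104

x_k = 9·(-2)^(k-1).
x_{29} = 9·(-2)^28 = 2415919104.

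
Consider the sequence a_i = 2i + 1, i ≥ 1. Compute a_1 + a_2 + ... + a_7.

63

Over i = 1..7: Σi = 28.
Total = (2)·28 + (1)·7 = 63.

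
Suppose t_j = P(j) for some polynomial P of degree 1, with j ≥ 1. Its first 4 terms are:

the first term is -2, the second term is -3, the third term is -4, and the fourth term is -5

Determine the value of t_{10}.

1st diffs: -1, -1, -1 (constant).
So t_j = -j - 1.
Evaluating at j = 10 gives t_{10} = -11.

-11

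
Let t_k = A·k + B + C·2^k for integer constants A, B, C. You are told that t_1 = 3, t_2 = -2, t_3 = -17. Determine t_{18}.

The three given values yield: A + B + 2C = 3; 2A + B + 4C = -2; 3A + B + 8C = -17.
Subtracting the first from the second: A + 2C = -5.
Subtracting the second from the third: A + 4C = -15.
Solving: C = -5, A = 5, then B = 8.
Therefore t_{18} = 90 + 8 + (-5)·262144 = -1310622.

-1310622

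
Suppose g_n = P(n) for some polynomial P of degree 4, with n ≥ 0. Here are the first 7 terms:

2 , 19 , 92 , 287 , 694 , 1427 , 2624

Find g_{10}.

1st diffs: 17, 73, 195, 407, 733, 1197.
2nd diffs: 56, 122, 212, 326, 464.
3rd diffs: 66, 90, 114, 138.
4th diffs: 24, 24, 24 (constant).
Newton forward-difference form: g_n = 2 + 17·C(n,1) + 56·C(n,2) + 66·C(n,3) + 24·C(n,4).
At n = 10: n = 10, so g_{10} = 2 + 170 + 2520 + 7920 + 5040 = 15652.

15652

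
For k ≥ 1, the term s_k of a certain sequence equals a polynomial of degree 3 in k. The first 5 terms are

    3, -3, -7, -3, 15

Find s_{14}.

1797

1st diffs: -6, -4, 4, 18.
2nd diffs: 2, 8, 14.
3rd diffs: 6, 6 (constant).
Newton forward-difference form: s_k = 3 + (-6)·C(k-1,1) + 2·C(k-1,2) + 6·C(k-1,3).
At k = 14: k-1 = 13, so s_{14} = 3 - 78 + 156 + 1716 = 1797.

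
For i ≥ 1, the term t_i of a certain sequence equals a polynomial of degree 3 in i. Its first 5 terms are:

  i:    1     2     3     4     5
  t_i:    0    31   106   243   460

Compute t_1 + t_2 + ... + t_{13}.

1st diffs: 31, 75, 137, 217.
2nd diffs: 44, 62, 80.
3rd diffs: 18, 18 (constant).
Newton forward-difference form: t_i = 31·C(i-1,1) + 44·C(i-1,2) + 18·C(i-1,3).
Continuing: …, 775, 1206, 1771, 2488, …, t_{13} = 7236.
Summing i = 1..13 (13 terms) gives 27872.

27872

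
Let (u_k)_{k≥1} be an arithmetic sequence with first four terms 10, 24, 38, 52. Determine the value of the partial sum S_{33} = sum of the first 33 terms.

7722

Common difference d = 14.
u_k = 10 + (k - 1)·14.
u_{33} = 458; S = 33·(10 + 458)/2 = 7722.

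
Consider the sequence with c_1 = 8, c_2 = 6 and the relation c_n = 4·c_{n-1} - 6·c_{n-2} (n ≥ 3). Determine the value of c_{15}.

c_3 = -24;  c_4 = -132;  c_5 = -384;  …;  c_{12} = 71616;  c_{13} = -125952;  c_{14} = -933504;  c_{15} = -2978304.

-2978304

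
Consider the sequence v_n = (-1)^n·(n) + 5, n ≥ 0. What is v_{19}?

-14

(-1)^19 = -1; n at n=19 is 19; so v_{19} = -14.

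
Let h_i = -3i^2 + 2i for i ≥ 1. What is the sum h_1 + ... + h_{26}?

Over i = 1..26: Σi = 351, Σi² = 6201.
Total = (-3)·6201 + (2)·351 = -17901.

-17901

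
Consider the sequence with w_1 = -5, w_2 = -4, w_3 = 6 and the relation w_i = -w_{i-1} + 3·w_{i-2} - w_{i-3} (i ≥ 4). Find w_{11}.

6678

w_4 = -13  w_5 = 35  w_6 = -80  w_7 = 198  w_8 = -473  w_9 = 1147  w_{10} = -2764  w_{11} = 6678.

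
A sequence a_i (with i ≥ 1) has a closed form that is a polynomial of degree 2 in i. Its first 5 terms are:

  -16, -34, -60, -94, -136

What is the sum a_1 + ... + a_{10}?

1st diffs: -18, -26, -34, -42.
2nd diffs: -8, -8, -8 (constant).
So a_i = -4i^2 - 6i - 6.
Continuing: …, -186, -244, -310, -384, …, a_{10} = -466.
Summing i = 1..10 (10 terms) gives -1930.

-1930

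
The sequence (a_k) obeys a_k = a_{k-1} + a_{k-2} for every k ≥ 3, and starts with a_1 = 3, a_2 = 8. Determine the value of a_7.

79

a_3 = 11; a_4 = 19; a_5 = 30; a_6 = 49; a_7 = 79.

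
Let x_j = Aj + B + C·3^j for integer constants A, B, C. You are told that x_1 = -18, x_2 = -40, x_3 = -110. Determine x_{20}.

-13947137572

The three given values yield: A + B + 3C = -18; 2A + B + 9C = -40; 3A + B + 27C = -110.
Subtracting the first from the second: A + 6C = -22.
Subtracting the second from the third: A + 18C = -70.
Solving: C = -4, A = 2, then B = -8.
Therefore x_{20} = 40 + (-8) + (-4)·3486784401 = -13947137572.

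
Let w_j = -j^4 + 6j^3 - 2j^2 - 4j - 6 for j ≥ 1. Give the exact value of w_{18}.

-70710

w_{18} = -1·18^4 + 6·18^3 - 2·18^2 - 4·18 - 6 = -70710.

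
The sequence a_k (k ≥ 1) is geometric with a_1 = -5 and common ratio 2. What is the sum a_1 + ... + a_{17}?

-655355

a_k = (-5)·2^(k-1).
S = (-5)·(2^17 - 1)/(2 - 1) = (-5)·(131072 - 1)/(1) = -655355.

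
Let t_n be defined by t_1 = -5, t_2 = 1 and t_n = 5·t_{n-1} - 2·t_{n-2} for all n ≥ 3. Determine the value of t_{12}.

Compute successive terms:
t_3 = 15; t_4 = 73; t_5 = 335; t_6 = 1529; t_7 = 6975; t_8 = 31817; t_9 = 145135; t_{10} = 662041; t_{11} = 3019935; t_{12} = 13775593.

13775593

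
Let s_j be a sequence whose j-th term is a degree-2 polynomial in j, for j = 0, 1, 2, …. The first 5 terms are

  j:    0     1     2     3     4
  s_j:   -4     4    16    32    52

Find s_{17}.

676

1st diffs: 8, 12, 16, 20.
2nd diffs: 4, 4, 4 (constant).
Newton forward-difference form: s_j = -4 + 8·C(j,1) + 4·C(j,2).
At j = 17: j = 17, so s_{17} = -4 + 136 + 544 = 676.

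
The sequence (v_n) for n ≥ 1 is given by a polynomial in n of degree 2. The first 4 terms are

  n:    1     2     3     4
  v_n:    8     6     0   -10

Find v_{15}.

-384

1st diffs: -2, -6, -10.
2nd diffs: -4, -4 (constant).
So v_n = -2n^2 + 4n + 6.
Evaluating at n = 15 gives v_{15} = -384.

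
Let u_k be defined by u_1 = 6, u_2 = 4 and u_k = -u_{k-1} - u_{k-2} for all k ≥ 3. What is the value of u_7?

Compute successive terms:
u_3 = -10  u_4 = 6  u_5 = 4  u_6 = -10  u_7 = 6.

6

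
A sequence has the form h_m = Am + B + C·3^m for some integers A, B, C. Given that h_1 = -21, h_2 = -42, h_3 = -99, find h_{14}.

-14348958

Write the equations: A + B + 3C = -21; 2A + B + 9C = -42; 3A + B + 27C = -99.
Subtracting the first from the second: A + 6C = -21.
Subtracting the second from the third: A + 18C = -57.
Solving: C = -3, A = -3, then B = -9.
So h_m = -3·m + (-9) + (-3)·3^m; at m=14 this is -14348958.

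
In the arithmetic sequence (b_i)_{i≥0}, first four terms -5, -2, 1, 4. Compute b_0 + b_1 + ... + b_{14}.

240

Common difference d = 3.
b_i = -5 + (i - 0)·3.
b_{14} = 37; S = 15·(-5 + 37)/2 = 240.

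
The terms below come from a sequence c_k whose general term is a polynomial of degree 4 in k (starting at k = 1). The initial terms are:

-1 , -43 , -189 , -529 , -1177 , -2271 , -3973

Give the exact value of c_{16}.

1st diffs: -42, -146, -340, -648, -1094, -1702.
2nd diffs: -104, -194, -308, -446, -608.
3rd diffs: -90, -114, -138, -162.
4th diffs: -24, -24, -24 (constant).
Newton forward-difference form: c_k = -1 + (-42)·C(k-1,1) + (-104)·C(k-1,2) + (-90)·C(k-1,3) + (-24)·C(k-1,4).
At k = 16: k-1 = 15, so c_{16} = -1 - 630 - 10920 - 40950 - 32760 = -85261.

-85261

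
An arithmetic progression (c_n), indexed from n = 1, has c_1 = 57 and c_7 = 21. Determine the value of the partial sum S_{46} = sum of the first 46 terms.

Common difference d = (21 - 57) / (7 - 1) = -6.
c_n = 57 + (n - 1)·(-6).
c_{46} = -213; S = 46·(57 + (-213))/2 = -3588.

-3588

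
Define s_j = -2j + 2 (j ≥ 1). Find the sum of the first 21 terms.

Over j = 1..21: Σj = 231.
Total = (-2)·231 + (2)·21 = -420.

-420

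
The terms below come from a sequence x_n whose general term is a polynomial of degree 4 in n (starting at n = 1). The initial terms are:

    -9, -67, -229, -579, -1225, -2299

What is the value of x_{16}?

1st diffs: -58, -162, -350, -646, -1074.
2nd diffs: -104, -188, -296, -428.
3rd diffs: -84, -108, -132.
4th diffs: -24, -24 (constant).
So x_n = -n^4 - 4n^3 - 3n^2 - 6n + 5.
Evaluating at n = 16 gives x_{16} = -82779.

-82779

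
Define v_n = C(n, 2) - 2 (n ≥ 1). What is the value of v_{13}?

C(13, 2) = 78, so v_{13} = 76.

76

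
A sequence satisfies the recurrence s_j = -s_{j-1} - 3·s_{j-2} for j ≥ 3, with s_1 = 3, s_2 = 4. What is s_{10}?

Iterate the recurrence:
s_3 = -13  s_4 = 1  s_5 = 38  s_6 = -41  s_7 = -73  s_8 = 196  s_9 = 23  s_{10} = -611.

-611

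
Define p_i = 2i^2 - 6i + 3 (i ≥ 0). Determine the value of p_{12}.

p_{12} = 2·12^2 - 6·12 + 3 = 219.

219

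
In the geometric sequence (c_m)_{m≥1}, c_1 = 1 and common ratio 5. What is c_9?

390625

c_m = 1·5^(m-1).
c_9 = 1·5^8 = 390625.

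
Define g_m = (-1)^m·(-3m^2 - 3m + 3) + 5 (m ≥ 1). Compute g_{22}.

(-1)^22 = 1; -3m^2 - 3m + 3 at m=22 is -1515; so g_{22} = -1510.

-1510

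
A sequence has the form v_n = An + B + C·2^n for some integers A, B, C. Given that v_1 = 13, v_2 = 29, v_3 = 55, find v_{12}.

20549

At n = 1, 2, 3: A + B + 2C = 13; 2A + B + 4C = 29; 3A + B + 8C = 55.
Subtracting the first from the second: A + 2C = 16.
Subtracting the second from the third: A + 4C = 26.
Solving: C = 5, A = 6, then B = -3.
Therefore v_{12} = 72 + (-3) + 5·4096 = 20549.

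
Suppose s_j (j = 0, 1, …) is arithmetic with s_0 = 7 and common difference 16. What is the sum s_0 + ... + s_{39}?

12760

s_j = 7 + (j - 0)·16.
s_{39} = 631; S = 40·(7 + 631)/2 = 12760.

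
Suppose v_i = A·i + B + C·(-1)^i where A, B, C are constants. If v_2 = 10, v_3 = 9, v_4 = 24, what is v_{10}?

66

Write the equations: 2A + B + C = 10; 3A + B - C = 9; 4A + B + C = 24.
Subtracting the first from the second: A - 2C = -1.
Subtracting the second from the third: A + 2C = 15.
Solving: C = 4, A = 7, then B = -8.
So v_i = 7·i + (-8) + 4·(-1)^i; at i=10 this is 66.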